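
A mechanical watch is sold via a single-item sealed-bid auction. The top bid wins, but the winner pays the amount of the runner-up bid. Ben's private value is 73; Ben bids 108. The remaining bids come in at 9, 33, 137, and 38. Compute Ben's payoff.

Ben's payoff: 0.

Highest competing bid: 137.
Ben's bid 108 is not the highest, so Ben loses, pays nothing, and earns zero payoff.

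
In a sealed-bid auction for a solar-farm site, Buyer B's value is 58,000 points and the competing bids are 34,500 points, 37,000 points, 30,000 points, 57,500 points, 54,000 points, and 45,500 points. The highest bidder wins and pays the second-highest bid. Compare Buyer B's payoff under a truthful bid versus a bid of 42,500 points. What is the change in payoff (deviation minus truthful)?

Change in payoff: -500 points.

The highest competing bid is 57,500 points.
Bidding truthfully at 58,000 points: Buyer B has the top bid, wins, and pays the second-highest bid 57,500 points. Payoff = 58,000 points − 57,500 points = 500 points.
Bidding 42,500 points: the top bid is 57,500 points (a rival), so Buyer B loses. Payoff = 0 points.
Change = 0 points − 500 points = -500 points.
Deviating from a truthful bid can only lose payoff in a second-price auction — never gain.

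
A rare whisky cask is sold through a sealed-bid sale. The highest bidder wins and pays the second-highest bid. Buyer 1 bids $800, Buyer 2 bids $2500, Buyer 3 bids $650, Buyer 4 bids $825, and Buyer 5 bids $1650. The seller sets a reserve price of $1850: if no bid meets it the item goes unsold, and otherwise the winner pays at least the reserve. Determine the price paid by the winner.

The winner pays $1850.

Ranking the bids: Buyer 2 $2500, then Buyer 5 $1650, then Buyer 4 $825, then Buyer 1 $800, then Buyer 3 $650.
Buyer 2 has the highest bid, so Buyer 2 wins.
The second-highest bid is $1650, but the reserve $1850 is higher, so the price is the reserve.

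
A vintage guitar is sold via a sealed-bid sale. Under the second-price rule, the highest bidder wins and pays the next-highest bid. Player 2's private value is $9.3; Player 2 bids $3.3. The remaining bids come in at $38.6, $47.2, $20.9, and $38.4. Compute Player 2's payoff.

Highest competing bid: $47.2.
Player 2's bid $3.3 is not the highest, so Player 2 loses, pays nothing, and earns zero payoff.

The bidder's payoff: $0.0.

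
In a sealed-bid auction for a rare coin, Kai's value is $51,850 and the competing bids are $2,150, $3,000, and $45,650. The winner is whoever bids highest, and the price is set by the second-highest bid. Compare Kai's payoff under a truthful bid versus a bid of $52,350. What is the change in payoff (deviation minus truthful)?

The highest competing bid is $45,650.
Bidding truthfully at $51,850: Kai has the top bid, wins, and pays the second-highest bid $45,650. Payoff = $51,850 − $45,650 = $6,200.
Bidding $52,350: Kai has the top bid, wins, and pays the second-highest bid $45,650. Payoff = $51,850 − $45,650 = $6,200.
Change = $6,200 − $6,200 = $0.
The bid only affects whether you win, not the price — here both bids land on the same side of the top rival bid, so the deviation is payoff-neutral.

$0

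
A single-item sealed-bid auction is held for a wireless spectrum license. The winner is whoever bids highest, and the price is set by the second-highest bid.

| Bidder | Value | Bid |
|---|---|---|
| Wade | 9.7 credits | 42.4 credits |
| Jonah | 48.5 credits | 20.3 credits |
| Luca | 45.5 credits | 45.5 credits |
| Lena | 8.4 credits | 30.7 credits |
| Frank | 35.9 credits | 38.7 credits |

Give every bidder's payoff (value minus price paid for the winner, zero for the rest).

Payoffs: Wade 0.0 credits, Jonah 0.0 credits, Luca 3.1 credits, Lena 0.0 credits, Frank 0.0 credits.

Sorted high to low: Luca 45.5 credits, then Wade 42.4 credits, then Frank 38.7 credits, then Lena 30.7 credits, then Jonah 20.3 credits.
Luca has the top bid and wins; the price is the second-highest bid, 42.4 credits.
Luca's payoff = 45.5 credits − 42.4 credits = 3.1 credits. All other bidders lose, so their payoff is 0.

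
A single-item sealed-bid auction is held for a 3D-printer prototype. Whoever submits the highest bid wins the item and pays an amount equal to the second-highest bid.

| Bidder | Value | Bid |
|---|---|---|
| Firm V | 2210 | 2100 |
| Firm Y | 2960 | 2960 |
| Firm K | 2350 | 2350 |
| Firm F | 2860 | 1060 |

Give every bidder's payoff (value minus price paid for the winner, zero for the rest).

Bids in descending order: Firm Y 2960; Firm K 2350; Firm V 2100; Firm F 1060.
Firm Y has the top bid and wins; the price is the second-highest bid, 2350.
Firm Y's payoff = 2960 − 2350 = 610. All other bidders lose, so their payoff is 0.

Payoffs: Firm V 0, Firm Y 610, Firm K 0, Firm F 0.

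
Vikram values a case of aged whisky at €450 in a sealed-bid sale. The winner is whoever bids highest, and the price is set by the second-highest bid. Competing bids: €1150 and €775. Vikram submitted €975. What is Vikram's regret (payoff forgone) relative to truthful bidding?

Payoff forgone: €0.

The highest competing bid is €1150.
Bidding truthfully at €450: the top bid is €1150 (a rival), so Vikram loses. Payoff = €0.
Bidding €975: the top bid is €1150 (a rival), so Vikram loses. Payoff = €0.
Regret = truthful payoff − actual payoff = €0 − €0 = €0.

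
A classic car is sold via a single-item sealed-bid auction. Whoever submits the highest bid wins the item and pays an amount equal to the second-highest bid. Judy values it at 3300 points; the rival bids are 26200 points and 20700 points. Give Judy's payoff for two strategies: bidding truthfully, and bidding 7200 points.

The highest competing bid is 26200 points.
Bidding truthfully at 3300 points: the top bid is 26200 points (a rival), so Judy loses. Payoff = 0 points.
Bidding 7200 points: the top bid is 26200 points (a rival), so Judy loses. Payoff = 0 points.
The bid only affects whether you win, not the price — here both bids land on the same side of the top rival bid, so the deviation is payoff-neutral.

(a) 0 points  (b) 0 points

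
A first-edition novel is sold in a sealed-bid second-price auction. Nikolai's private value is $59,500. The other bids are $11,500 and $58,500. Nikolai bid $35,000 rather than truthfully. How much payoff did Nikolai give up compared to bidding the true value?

Regret: $1,000.

The highest competing bid is $58,500.
Bidding truthfully at $59,500: Nikolai has the top bid, wins, and pays the second-highest bid $58,500. Payoff = $59,500 − $58,500 = $1,000.
Bidding $35,000: the top bid is $58,500 (a rival), so Nikolai loses. Payoff = $0.
Regret = truthful payoff − actual payoff = $1,000 − $0 = $1,000.
This is the dominant-strategy logic: truthful bidding weakly beats any alternative.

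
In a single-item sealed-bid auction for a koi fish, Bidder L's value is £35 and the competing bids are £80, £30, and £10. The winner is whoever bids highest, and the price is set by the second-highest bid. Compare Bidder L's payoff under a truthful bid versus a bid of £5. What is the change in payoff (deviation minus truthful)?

The highest competing bid is £80.
Bidding truthfully at £35: the top bid is £80 (a rival), so Bidder L loses. Payoff = £0.
Bidding £5: the top bid is £80 (a rival), so Bidder L loses. Payoff = £0.
Change = £0 − £0 = £0.

Payoff change: £0.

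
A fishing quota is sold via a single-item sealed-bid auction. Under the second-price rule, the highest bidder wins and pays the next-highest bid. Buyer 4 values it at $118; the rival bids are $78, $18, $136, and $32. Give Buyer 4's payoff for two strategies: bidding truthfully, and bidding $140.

Truthful: $0; alternative: -$18.

The highest competing bid is $136.
Bidding truthfully at $118: the top bid is $136 (a rival), so Buyer 4 loses. Payoff = $0.
Bidding $140: Buyer 4 has the top bid, wins, and pays the second-highest bid $136. Payoff = $118 − $136 = -$18.
This is the dominant-strategy logic: truthful bidding weakly beats any alternative.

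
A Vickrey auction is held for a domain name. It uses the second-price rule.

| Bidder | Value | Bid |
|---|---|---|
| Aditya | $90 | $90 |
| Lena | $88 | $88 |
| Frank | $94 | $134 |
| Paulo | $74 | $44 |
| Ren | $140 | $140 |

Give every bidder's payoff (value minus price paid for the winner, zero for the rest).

Aditya $0, Lena $0, Frank $0, Paulo $0, Ren $6.

Bids in descending order: Ren $140 > Frank $134 > Aditya $90 > Lena $88 > Paulo $44.
Ren has the top bid and wins; the price is the second-highest bid, $134.
Ren's payoff = $140 − $134 = $6. All other bidders lose, so their payoff is 0.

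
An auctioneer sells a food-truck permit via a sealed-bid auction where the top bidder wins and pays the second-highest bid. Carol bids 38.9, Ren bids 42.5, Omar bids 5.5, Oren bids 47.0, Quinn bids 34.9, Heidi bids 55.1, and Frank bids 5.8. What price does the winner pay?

Ordered from highest: Heidi 55.1, then Oren 47.0, then Ren 42.5, then Carol 38.9, then Quinn 34.9, then Frank 5.8, then Omar 5.5.
Heidi is the highest bidder, so Heidi wins.
Under the second-price rule, the price is the second-highest bid: 47.0.

Price paid: 47.0.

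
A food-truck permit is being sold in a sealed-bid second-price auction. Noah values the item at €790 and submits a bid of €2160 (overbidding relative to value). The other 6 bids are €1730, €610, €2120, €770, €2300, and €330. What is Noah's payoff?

Highest competing bid: €2300.
Noah's bid €2160 is not the highest, so Noah loses, pays nothing, and earns zero payoff.

Payoff = €0.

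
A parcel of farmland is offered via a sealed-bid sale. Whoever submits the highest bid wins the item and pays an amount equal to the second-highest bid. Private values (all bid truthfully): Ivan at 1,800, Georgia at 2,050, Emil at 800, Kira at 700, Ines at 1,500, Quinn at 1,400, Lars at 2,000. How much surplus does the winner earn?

Winner's surplus: 50.

Bids in descending order: Georgia 2,050 > Lars 2,000 > Ivan 1,800 > Ines 1,500 > Quinn 1,400 > Emil 800 > Kira 700.
Georgia wins with the top bid and pays the second-highest, 2,000.
Surplus = 2,050 − 2,000 = 50.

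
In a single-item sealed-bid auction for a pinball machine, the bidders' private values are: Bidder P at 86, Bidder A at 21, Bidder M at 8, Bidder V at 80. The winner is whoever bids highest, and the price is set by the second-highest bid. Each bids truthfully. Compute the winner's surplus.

Winner's surplus: 6.

Bids in descending order: Bidder P 86 > Bidder V 80 > Bidder A 21 > Bidder M 8.
Bidder P wins with the top bid and pays the second-highest, 80.
Surplus = 86 − 80 = 6.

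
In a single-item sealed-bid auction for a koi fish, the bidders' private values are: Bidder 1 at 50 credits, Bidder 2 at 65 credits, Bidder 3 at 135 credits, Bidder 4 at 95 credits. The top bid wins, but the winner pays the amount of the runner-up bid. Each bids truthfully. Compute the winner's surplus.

Ranking the bids: Bidder 3 135 credits; Bidder 4 95 credits; Bidder 2 65 credits; Bidder 1 50 credits.
Bidder 3 wins with the top bid and pays the second-highest, 95 credits.
Surplus = 135 credits − 95 credits = 40 credits.

Winner's surplus: 40 credits.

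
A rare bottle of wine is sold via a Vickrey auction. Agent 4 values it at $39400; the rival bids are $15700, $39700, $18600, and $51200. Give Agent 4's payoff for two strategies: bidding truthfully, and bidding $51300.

(a) $0  (b) -$11800

The highest competing bid is $51200.
Bidding truthfully at $39400: the top bid is $51200 (a rival), so Agent 4 loses. Payoff = $0.
Bidding $51300: Agent 4 has the top bid, wins, and pays the second-highest bid $51200. Payoff = $39400 − $51200 = -$11800.
Deviating from a truthful bid can only lose payoff in a second-price auction — never gain.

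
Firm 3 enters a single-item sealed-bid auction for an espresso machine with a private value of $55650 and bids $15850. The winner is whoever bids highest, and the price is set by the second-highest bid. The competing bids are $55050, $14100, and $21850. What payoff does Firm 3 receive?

The bidder's payoff: $0.

Highest competing bid: $55050.
Firm 3's bid $15850 is not the highest, so Firm 3 loses, pays nothing, and earns zero payoff.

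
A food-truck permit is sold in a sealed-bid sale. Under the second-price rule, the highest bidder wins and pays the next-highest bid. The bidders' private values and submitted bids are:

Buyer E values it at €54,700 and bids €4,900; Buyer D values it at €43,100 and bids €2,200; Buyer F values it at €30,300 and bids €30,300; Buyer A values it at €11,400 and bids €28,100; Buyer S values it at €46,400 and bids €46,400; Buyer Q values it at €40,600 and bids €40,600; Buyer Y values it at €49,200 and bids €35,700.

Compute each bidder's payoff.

Payoffs: Buyer E €0, Buyer D €0, Buyer F €0, Buyer A €0, Buyer S €5,800, Buyer Q €0, Buyer Y €0.

Bids in descending order: Buyer S €46,400 > Buyer Q €40,600 > Buyer Y €35,700 > Buyer F €30,300 > Buyer A €28,100 > Buyer E €4,900 > Buyer D €2,200.
Buyer S has the top bid and wins; the price is the second-highest bid, €40,600.
Buyer S's payoff = €46,400 − €40,600 = €5,800. All other bidders lose, so their payoff is 0.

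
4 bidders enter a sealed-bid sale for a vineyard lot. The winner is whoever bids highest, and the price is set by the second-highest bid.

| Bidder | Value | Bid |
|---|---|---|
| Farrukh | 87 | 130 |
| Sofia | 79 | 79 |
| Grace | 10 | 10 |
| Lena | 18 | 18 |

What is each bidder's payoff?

Farrukh 8, Sofia 0, Grace 0, Lena 0.

Bids in descending order: Farrukh 130; Sofia 79; Lena 18; Grace 10.
Farrukh has the top bid and wins; the price is the second-highest bid, 79.
Farrukh's payoff = 87 − 79 = 8. All other bidders lose, so their payoff is 0.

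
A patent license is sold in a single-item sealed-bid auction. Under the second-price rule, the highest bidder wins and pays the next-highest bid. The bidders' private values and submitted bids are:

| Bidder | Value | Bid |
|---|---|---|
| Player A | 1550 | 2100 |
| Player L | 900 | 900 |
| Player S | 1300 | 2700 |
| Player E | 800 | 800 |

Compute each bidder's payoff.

Player A 0, Player L 0, Player S -800, Player E 0.

Sorted high to low: Player S 2700 > Player A 2100 > Player L 900 > Player E 800.
Player S has the top bid and wins; the price is the second-highest bid, 2100.
Player S's payoff = 1300 − 2100 = -800. All other bidders lose, so their payoff is 0.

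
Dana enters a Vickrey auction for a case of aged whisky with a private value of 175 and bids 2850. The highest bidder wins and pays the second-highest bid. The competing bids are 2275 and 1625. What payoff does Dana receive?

Dana's payoff: -2100.

Highest competing bid: 2275.
Dana's bid 2850 is the highest overall, so Dana wins and pays the second-highest bid, 2275.
Payoff = value − price = 175 − 2275 = -2100.
Overbidding won the item at a price above value — truthful bidding would have avoided this loss.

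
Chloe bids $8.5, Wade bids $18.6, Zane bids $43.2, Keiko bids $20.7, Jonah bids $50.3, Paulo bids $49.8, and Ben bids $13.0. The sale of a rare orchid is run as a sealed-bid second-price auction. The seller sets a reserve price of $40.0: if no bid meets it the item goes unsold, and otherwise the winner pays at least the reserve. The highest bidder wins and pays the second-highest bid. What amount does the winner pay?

Ordered from highest: Jonah $50.3, then Paulo $49.8, then Zane $43.2, then Keiko $20.7, then Wade $18.6, then Ben $13.0, then Chloe $8.5.
Jonah has the highest bid, so Jonah wins.
The second-highest bid is $49.8, which exceeds the reserve, so that sets the price.

The winner pays $49.8.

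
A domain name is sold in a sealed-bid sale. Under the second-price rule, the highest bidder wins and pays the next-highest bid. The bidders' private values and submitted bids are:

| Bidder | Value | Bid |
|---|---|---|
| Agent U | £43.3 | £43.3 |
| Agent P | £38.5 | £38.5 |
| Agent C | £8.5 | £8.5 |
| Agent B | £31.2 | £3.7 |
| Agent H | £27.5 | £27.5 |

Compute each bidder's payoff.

Agent U £4.8, Agent P £0.0, Agent C £0.0, Agent B £0.0, Agent H £0.0.

Ranking the bids: Agent U £43.3; Agent P £38.5; Agent H £27.5; Agent C £8.5; Agent B £3.7.
Agent U has the top bid and wins; the price is the second-highest bid, £38.5.
Agent U's payoff = £43.3 − £38.5 = £4.8. All other bidders lose, so their payoff is 0.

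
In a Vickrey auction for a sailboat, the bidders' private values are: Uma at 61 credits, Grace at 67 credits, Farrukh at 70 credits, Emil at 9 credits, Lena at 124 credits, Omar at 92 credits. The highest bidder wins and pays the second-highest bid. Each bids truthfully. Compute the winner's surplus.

Surplus = 32 credits.

Sorted high to low: Lena 124 credits > Omar 92 credits > Farrukh 70 credits > Grace 67 credits > Uma 61 credits > Emil 9 credits.
Lena wins with the top bid and pays the second-highest, 92 credits.
Surplus = 124 credits − 92 credits = 32 credits.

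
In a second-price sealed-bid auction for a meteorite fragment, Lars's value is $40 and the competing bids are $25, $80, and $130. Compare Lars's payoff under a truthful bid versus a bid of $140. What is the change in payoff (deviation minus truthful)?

The highest competing bid is $130.
Bidding truthfully at $40: the top bid is $130 (a rival), so Lars loses. Payoff = $0.
Bidding $140: Lars has the top bid, wins, and pays the second-highest bid $130. Payoff = $40 − $130 = -$90.
Change = -$90 − $0 = -$90.
Deviating from a truthful bid can only lose payoff in a second-price auction — never gain.

Payoff change: -$90.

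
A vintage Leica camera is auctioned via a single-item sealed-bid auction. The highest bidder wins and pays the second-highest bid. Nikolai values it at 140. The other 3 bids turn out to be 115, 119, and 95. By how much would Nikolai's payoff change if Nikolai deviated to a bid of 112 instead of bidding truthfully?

The highest competing bid is 119.
Bidding truthfully at 140: Nikolai has the top bid, wins, and pays the second-highest bid 119. Payoff = 140 − 119 = 21.
Bidding 112: the top bid is 119 (a rival), so Nikolai loses. Payoff = 0.
Change = 0 − 21 = -21.
Deviating from a truthful bid can only lose payoff in a second-price auction — never gain.

Payoff change: -21.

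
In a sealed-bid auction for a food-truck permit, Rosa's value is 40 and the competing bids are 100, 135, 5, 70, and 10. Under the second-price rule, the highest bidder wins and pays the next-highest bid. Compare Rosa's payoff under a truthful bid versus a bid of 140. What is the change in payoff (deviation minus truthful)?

The highest competing bid is 135.
Bidding truthfully at 40: the top bid is 135 (a rival), so Rosa loses. Payoff = 0.
Bidding 140: Rosa has the top bid, wins, and pays the second-highest bid 135. Payoff = 40 − 135 = -95.
Change = -95 − 0 = -95.

-95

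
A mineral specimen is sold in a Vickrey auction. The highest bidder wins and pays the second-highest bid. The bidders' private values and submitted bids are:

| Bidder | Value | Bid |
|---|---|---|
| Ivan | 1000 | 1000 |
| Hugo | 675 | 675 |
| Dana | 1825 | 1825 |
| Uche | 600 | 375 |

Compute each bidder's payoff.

Ivan 0, Hugo 0, Dana 825, Uche 0.

Bids in descending order: Dana 1825; Ivan 1000; Hugo 675; Uche 375.
Dana has the top bid and wins; the price is the second-highest bid, 1000.
Dana's payoff = 1825 − 1000 = 825. All other bidders lose, so their payoff is 0.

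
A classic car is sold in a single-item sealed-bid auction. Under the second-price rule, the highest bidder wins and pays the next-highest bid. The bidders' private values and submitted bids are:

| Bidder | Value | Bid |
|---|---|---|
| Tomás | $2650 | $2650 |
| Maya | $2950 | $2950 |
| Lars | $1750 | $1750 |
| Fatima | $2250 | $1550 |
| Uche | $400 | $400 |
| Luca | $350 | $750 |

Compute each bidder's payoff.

Tomás $0, Maya $300, Lars $0, Fatima $0, Uche $0, Luca $0.

Ranking the bids: Maya $2950, then Tomás $2650, then Lars $1750, then Fatima $1550, then Luca $750, then Uche $400.
Maya has the top bid and wins; the price is the second-highest bid, $2650.
Maya's payoff = $2950 − $2650 = $300. All other bidders lose, so their payoff is 0.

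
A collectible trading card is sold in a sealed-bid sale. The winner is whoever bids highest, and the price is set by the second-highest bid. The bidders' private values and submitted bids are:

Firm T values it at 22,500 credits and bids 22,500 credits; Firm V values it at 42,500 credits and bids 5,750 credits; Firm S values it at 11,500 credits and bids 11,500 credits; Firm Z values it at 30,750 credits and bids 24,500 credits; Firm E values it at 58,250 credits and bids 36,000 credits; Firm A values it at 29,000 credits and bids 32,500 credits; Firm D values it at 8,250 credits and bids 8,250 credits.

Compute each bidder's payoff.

Payoffs: Firm T 0 credits, Firm V 0 credits, Firm S 0 credits, Firm Z 0 credits, Firm E 25,750 credits, Firm A 0 credits, Firm D 0 credits.

Bids in descending order: Firm E 36,000 credits > Firm A 32,500 credits > Firm Z 24,500 credits > Firm T 22,500 credits > Firm S 11,500 credits > Firm D 8,250 credits > Firm V 5,750 credits.
Firm E has the top bid and wins; the price is the second-highest bid, 32,500 credits.
Firm E's payoff = 58,250 credits − 32,500 credits = 25,750 credits. All other bidders lose, so their payoff is 0.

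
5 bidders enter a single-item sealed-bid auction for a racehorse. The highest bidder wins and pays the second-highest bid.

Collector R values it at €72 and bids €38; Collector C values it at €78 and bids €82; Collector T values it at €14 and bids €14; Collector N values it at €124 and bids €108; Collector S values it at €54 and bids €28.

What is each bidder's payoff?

Collector R €0, Collector C €0, Collector T €0, Collector N €42, Collector S €0.

Ordered from highest: Collector N €108 > Collector C €82 > Collector R €38 > Collector S €28 > Collector T €14.
Collector N has the top bid and wins; the price is the second-highest bid, €82.
Collector N's payoff = €124 − €82 = €42. All other bidders lose, so their payoff is 0.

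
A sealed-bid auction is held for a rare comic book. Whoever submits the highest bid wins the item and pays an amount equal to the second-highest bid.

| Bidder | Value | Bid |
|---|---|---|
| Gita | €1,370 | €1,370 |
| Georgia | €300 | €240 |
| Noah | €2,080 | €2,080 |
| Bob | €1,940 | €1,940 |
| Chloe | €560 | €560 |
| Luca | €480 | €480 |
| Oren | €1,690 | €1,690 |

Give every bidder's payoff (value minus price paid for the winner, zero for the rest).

Gita €0, Georgia €0, Noah €140, Bob €0, Chloe €0, Luca €0, Oren €0.

Bids in descending order: Noah €2,080, then Bob €1,940, then Oren €1,690, then Gita €1,370, then Chloe €560, then Luca €480, then Georgia €240.
Noah has the top bid and wins; the price is the second-highest bid, €1,940.
Noah's payoff = €2,080 − €1,940 = €140. All other bidders lose, so their payoff is 0.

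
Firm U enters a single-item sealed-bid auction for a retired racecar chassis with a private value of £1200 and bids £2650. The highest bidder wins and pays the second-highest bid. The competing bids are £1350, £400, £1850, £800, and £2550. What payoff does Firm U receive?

Highest competing bid: £2550.
Firm U's bid £2650 is the highest overall, so Firm U wins and pays the second-highest bid, £2550.
Payoff = value − price = £1200 − £2550 = -£1350.

Payoff = -£1350.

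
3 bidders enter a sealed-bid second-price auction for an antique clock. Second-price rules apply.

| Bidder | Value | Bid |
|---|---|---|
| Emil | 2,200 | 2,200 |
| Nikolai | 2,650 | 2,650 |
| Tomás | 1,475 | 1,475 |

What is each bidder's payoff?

Payoffs: Emil 0, Nikolai 450, Tomás 0.

Bids in descending order: Nikolai 2,650; Emil 2,200; Tomás 1,475.
Nikolai has the top bid and wins; the price is the second-highest bid, 2,200.
Nikolai's payoff = 2,650 − 2,200 = 450. All other bidders lose, so their payoff is 0.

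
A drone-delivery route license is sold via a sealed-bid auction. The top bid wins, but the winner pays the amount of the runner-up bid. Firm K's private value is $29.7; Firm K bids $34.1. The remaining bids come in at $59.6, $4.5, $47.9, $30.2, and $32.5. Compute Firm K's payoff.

$0.0

Highest competing bid: $59.6.
Firm K's bid $34.1 is not the highest, so Firm K loses, pays nothing, and earns zero payoff.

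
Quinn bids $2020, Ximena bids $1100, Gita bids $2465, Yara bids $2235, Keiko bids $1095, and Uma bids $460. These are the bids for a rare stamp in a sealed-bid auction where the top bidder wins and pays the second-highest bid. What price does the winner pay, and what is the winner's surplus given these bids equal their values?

Price $2235; surplus $230.

Ranking the bids: Gita $2465; Yara $2235; Quinn $2020; Ximena $1100; Keiko $1095; Uma $460.
Gita is the highest bidder, so Gita wins.
Under the second-price rule, the price is the second-highest bid: $2235.
Surplus = $2465 − $2235 = $230.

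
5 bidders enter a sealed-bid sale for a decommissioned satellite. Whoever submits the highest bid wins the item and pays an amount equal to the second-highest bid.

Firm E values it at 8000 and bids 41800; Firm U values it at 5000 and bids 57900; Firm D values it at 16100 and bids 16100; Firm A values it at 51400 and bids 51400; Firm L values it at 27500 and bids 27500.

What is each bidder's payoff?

Firm E 0, Firm U -46400, Firm D 0, Firm A 0, Firm L 0.

Ordered from highest: Firm U 57900 > Firm A 51400 > Firm E 41800 > Firm L 27500 > Firm D 16100.
Firm U has the top bid and wins; the price is the second-highest bid, 51400.
Firm U's payoff = 5000 − 51400 = -46400. All other bidders lose, so their payoff is 0.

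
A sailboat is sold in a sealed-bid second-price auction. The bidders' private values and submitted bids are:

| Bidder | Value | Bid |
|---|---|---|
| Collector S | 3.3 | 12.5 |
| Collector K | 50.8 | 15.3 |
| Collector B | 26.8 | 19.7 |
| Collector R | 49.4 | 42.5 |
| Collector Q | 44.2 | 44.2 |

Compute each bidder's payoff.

Payoffs: Collector S 0.0, Collector K 0.0, Collector B 0.0, Collector R 0.0, Collector Q 1.7.

Bids in descending order: Collector Q 44.2, then Collector R 42.5, then Collector B 19.7, then Collector K 15.3, then Collector S 12.5.
Collector Q has the top bid and wins; the price is the second-highest bid, 42.5.
Collector Q's payoff = 44.2 − 42.5 = 1.7. All other bidders lose, so their payoff is 0.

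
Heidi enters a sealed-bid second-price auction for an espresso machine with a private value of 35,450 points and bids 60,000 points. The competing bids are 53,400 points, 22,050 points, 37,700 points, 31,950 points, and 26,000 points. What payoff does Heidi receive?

Highest competing bid: 53,400 points.
Heidi's bid 60,000 points is the highest overall, so Heidi wins and pays the second-highest bid, 53,400 points.
Payoff = value − price = 35,450 points − 53,400 points = -17,950 points.
Overbidding won the item at a price above value — truthful bidding would have avoided this loss.

-17,950 points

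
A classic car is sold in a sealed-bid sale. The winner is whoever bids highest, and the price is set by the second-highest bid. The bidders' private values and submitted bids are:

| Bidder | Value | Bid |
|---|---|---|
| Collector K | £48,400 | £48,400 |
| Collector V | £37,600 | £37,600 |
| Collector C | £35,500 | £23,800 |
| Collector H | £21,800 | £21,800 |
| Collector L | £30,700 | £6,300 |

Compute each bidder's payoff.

Bids in descending order: Collector K £48,400; Collector V £37,600; Collector C £23,800; Collector H £21,800; Collector L £6,300.
Collector K has the top bid and wins; the price is the second-highest bid, £37,600.
Collector K's payoff = £48,400 − £37,600 = £10,800. All other bidders lose, so their payoff is 0.

Payoffs: Collector K £10,800, Collector V £0, Collector C £0, Collector H £0, Collector L £0.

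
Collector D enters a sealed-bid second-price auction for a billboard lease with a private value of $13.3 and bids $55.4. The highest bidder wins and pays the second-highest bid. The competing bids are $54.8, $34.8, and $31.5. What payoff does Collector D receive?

Collector D's payoff: -$41.5.

Highest competing bid: $54.8.
Collector D's bid $55.4 is the highest overall, so Collector D wins and pays the second-highest bid, $54.8.
Payoff = value − price = $13.3 − $54.8 = -$41.5.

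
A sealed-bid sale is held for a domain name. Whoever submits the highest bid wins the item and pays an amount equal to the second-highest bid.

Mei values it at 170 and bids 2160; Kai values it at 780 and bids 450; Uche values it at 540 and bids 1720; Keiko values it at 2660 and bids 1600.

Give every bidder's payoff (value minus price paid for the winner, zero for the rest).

Mei -1550, Kai 0, Uche 0, Keiko 0.

Sorted high to low: Mei 2160 > Uche 1720 > Keiko 1600 > Kai 450.
Mei has the top bid and wins; the price is the second-highest bid, 1720.
Mei's payoff = 170 − 1720 = -1550. All other bidders lose, so their payoff is 0.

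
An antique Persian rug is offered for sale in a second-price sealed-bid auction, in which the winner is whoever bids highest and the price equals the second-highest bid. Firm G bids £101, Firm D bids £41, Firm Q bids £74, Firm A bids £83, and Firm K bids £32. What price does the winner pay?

Sorted high to low: Firm G £101; Firm A £83; Firm Q £74; Firm D £41; Firm K £32.
Firm G is the highest bidder, so Firm G wins.
Under the second-price rule, the price is the second-highest bid: £83.

£83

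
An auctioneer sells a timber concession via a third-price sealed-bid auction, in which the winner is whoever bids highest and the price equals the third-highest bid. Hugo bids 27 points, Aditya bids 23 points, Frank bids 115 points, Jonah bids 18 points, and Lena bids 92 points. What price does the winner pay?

Ranking the bids: Frank 115 points > Lena 92 points > Hugo 27 points > Aditya 23 points > Jonah 18 points.
Frank is the highest bidder, so Frank wins.
Under the third-price rule, the price is the third-highest bid: 27 points.

27 points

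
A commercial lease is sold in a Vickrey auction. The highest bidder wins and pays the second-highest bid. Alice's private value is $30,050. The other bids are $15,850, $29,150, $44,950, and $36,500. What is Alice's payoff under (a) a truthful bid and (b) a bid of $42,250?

Truthful: $0; alternative: $0.

The highest competing bid is $44,950.
Bidding truthfully at $30,050: the top bid is $44,950 (a rival), so Alice loses. Payoff = $0.
Bidding $42,250: the top bid is $44,950 (a rival), so Alice loses. Payoff = $0.
The bid only affects whether you win, not the price — here both bids land on the same side of the top rival bid, so the deviation is payoff-neutral.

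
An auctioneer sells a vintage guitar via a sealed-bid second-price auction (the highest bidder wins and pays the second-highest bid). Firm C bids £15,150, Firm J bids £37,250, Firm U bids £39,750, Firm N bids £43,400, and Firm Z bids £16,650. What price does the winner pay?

Price paid: £39,750.

Ranking the bids: Firm N £43,400, then Firm U £39,750, then Firm J £37,250, then Firm Z £16,650, then Firm C £15,150.
Firm N is the highest bidder, so Firm N wins.
Under the second-price rule, the price is the second-highest bid: £39,750.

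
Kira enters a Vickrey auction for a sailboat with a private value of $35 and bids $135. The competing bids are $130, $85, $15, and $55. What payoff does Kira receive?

Highest competing bid: $130.
Kira's bid $135 is the highest overall, so Kira wins and pays the second-highest bid, $130.
Payoff = value − price = $35 − $130 = -$95.
Overbidding won the item at a price above value — truthful bidding would have avoided this loss.

Payoff = -$95.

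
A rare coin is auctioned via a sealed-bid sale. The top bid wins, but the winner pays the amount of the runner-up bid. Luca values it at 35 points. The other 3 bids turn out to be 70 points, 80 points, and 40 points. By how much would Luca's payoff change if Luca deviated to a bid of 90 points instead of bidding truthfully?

The highest competing bid is 80 points.
Bidding truthfully at 35 points: the top bid is 80 points (a rival), so Luca loses. Payoff = 0 points.
Bidding 90 points: Luca has the top bid, wins, and pays the second-highest bid 80 points. Payoff = 35 points − 80 points = -45 points.
Change = -45 points − 0 points = -45 points.
This is the dominant-strategy logic: truthful bidding weakly beats any alternative.

Change in payoff: -45 points.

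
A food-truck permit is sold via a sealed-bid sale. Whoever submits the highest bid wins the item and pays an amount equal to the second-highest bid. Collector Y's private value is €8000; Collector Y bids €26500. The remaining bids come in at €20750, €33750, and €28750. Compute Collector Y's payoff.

Highest competing bid: €33750.
Collector Y's bid €26500 is not the highest, so Collector Y loses, pays nothing, and earns zero payoff.

Collector Y's payoff: €0.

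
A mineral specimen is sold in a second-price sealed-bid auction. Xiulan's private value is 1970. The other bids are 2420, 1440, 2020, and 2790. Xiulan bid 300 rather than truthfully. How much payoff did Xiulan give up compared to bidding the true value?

The highest competing bid is 2790.
Bidding truthfully at 1970: the top bid is 2790 (a rival), so Xiulan loses. Payoff = 0.
Bidding 300: the top bid is 2790 (a rival), so Xiulan loses. Payoff = 0.
Regret = truthful payoff − actual payoff = 0 − 0 = 0.

0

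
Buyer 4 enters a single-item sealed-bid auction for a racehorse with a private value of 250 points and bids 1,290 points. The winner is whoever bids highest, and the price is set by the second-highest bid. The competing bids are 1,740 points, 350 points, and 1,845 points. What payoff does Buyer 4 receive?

0 points

Highest competing bid: 1,845 points.
Buyer 4's bid 1,290 points is not the highest, so Buyer 4 loses, pays nothing, and earns zero payoff.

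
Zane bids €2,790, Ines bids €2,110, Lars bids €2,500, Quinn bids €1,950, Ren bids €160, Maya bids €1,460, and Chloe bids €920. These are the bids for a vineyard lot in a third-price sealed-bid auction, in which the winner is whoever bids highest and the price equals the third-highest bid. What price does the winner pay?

Ranking the bids: Zane €2,790 > Lars €2,500 > Ines €2,110 > Quinn €1,950 > Maya €1,460 > Chloe €920 > Ren €160.
Zane is the highest bidder, so Zane wins.
Under the third-price rule, the price is the third-highest bid: €2,110.

Price paid: €2,110.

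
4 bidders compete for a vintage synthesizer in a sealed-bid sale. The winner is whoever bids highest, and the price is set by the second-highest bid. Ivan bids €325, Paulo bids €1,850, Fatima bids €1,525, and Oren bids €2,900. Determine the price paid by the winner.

Price paid: €1,850.

Bids in descending order: Oren €2,900; Paulo €1,850; Fatima €1,525; Ivan €325.
Oren has the highest bid, so Oren wins.
The second-highest bid is €1,850, so that is what Oren pays.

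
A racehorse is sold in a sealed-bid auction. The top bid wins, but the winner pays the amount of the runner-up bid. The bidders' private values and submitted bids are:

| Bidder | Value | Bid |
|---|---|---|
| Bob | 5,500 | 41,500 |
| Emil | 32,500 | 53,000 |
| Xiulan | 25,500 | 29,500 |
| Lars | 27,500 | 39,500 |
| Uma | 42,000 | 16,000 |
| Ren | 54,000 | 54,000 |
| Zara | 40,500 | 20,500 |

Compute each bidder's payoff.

Bids in descending order: Ren 54,000, then Emil 53,000, then Bob 41,500, then Lars 39,500, then Xiulan 29,500, then Zara 20,500, then Uma 16,000.
Ren has the top bid and wins; the price is the second-highest bid, 53,000.
Ren's payoff = 54,000 − 53,000 = 1,000. All other bidders lose, so their payoff is 0.

Bob 0, Emil 0, Xiulan 0, Lars 0, Uma 0, Ren 1,000, Zara 0.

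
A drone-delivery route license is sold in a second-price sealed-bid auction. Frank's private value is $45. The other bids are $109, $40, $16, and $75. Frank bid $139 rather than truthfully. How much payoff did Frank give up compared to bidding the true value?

$64

The highest competing bid is $109.
Bidding truthfully at $45: the top bid is $109 (a rival), so Frank loses. Payoff = $0.
Bidding $139: Frank has the top bid, wins, and pays the second-highest bid $109. Payoff = $45 − $109 = -$64.
Regret = truthful payoff − actual payoff = $0 − -$64 = $64.
This is the dominant-strategy logic: truthful bidding weakly beats any alternative.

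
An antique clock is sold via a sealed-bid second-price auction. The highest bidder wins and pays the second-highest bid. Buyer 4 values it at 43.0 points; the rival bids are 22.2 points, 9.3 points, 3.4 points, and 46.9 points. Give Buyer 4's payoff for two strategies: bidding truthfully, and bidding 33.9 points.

(a) 0.0 points  (b) 0.0 points

The highest competing bid is 46.9 points.
Bidding truthfully at 43.0 points: the top bid is 46.9 points (a rival), so Buyer 4 loses. Payoff = 0.0 points.
Bidding 33.9 points: the top bid is 46.9 points (a rival), so Buyer 4 loses. Payoff = 0.0 points.
The bid only affects whether you win, not the price — here both bids land on the same side of the top rival bid, so the deviation is payoff-neutral.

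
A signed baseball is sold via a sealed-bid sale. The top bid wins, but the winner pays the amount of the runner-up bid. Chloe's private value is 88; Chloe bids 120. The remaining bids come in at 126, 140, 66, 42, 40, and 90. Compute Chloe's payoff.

Highest competing bid: 140.
Chloe's bid 120 is not the highest, so Chloe loses, pays nothing, and earns zero payoff.

Chloe's payoff: 0.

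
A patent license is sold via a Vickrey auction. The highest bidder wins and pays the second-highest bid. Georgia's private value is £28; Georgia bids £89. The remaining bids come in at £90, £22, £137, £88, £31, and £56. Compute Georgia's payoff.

Highest competing bid: £137.
Georgia's bid £89 is not the highest, so Georgia loses, pays nothing, and earns zero payoff.

Georgia's payoff: £0.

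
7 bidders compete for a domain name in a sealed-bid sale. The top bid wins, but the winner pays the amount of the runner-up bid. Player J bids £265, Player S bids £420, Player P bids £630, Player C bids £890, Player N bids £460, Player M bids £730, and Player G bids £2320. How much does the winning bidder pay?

Ranking the bids: Player G £2320; Player C £890; Player M £730; Player P £630; Player N £460; Player S £420; Player J £265.
Player G has the highest bid, so Player G wins.
The second-highest bid is £890, so that is what Player G pays.

The winner pays £890.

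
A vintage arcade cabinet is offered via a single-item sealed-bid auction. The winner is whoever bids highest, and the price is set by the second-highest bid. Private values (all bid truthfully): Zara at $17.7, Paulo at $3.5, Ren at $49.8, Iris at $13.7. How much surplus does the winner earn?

Bids in descending order: Ren $49.8, then Zara $17.7, then Iris $13.7, then Paulo $3.5.
Ren wins with the top bid and pays the second-highest, $17.7.
Surplus = $49.8 − $17.7 = $32.1.

Winner's surplus: $32.1.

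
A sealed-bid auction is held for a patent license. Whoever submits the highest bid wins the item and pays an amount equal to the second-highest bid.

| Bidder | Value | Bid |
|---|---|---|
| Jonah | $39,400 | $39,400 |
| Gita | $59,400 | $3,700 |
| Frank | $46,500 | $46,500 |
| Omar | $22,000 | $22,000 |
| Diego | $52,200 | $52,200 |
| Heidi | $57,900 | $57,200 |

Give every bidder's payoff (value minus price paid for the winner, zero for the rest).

Ordered from highest: Heidi $57,200, then Diego $52,200, then Frank $46,500, then Jonah $39,400, then Omar $22,000, then Gita $3,700.
Heidi has the top bid and wins; the price is the second-highest bid, $52,200.
Heidi's payoff = $57,900 − $52,200 = $5,700. All other bidders lose, so their payoff is 0.

Jonah $0, Gita $0, Frank $0, Omar $0, Diego $0, Heidi $5,700.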